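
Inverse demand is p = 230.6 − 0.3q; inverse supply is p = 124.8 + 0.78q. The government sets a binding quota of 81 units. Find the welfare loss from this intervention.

Competitive equilibrium: 230.6 − 0.3q = 124.8 + 0.78q → q* = 97.963, p* = 201.2111.
At q = 81: demand price = 230.6 − 0.3·81 = 206.3; supply price = 124.8 + 0.78·81 = 187.98.
Δq = 97.963 − 81 = 16.963; wedge = 206.3 − 187.98 = 18.32.
Welfare loss = ½ × 16.963 × 18.32 = 155.38.

155.38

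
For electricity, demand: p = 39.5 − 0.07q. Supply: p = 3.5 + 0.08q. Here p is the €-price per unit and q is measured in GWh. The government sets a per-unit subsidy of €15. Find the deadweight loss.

Competitive equilibrium: 39.5 − 0.07q = 3.5 + 0.08q → q* = 240, p* = 22.7.
The subsidy lowers effective supply by 15: p = 0.08q − 11.5.
New quantity: 39.5 − 0.07q = 0.08q − 11.5 → q' = 340.
Overproduction Δq = 340 − 240 = 100; wedge = subsidy = 15.
DWL = ½ × 100 × 15 = €750.

€750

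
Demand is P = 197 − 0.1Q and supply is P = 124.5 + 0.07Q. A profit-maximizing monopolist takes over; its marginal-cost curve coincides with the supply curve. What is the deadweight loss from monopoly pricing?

Competitive equilibrium: 197 − 0.1Q = 124.5 + 0.07Q → Q* = 426.47059, P* = 154.35294.
Marginal revenue: MR = 197 − 0.2Q. Set MR = MC: 197 − 0.2Q = 124.5 + 0.07Q → Q_m = 268.51852.
Price P_m = 197 − 0.1·268.51852 = 170.14815; MC(Q_m) = 124.5 + 0.07·268.51852 = 143.2963.
Competitive Q* = 426.47059, so ΔQ = 157.95207; wedge = 170.14815 − 143.2963 = 26.85185.
DWL = ½ × 157.95207 × 26.85185 = 2120.65.

2120.65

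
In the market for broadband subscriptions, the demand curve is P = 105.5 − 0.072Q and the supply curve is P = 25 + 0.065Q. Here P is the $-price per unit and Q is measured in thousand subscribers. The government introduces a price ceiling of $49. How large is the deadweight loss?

$3266.17 thousand

Competitive equilibrium: 105.5 − 0.072Q = 25 + 0.065Q → Q* = 587.5912, P* = 63.1934.
At the ceiling P = 49, quantity supplied = (49 − 25)/0.065 = 369.2308.
Willingness to pay at Q' = 369.2308: 105.5 − 0.072·369.2308 = 78.9154.
ΔQ = 587.5912 − 369.2308 = 218.3604; wedge = 78.9154 − 49 = 29.9154.
The triangle = ½ × 218.3604 × 29.9154 = $3266.17 thousand.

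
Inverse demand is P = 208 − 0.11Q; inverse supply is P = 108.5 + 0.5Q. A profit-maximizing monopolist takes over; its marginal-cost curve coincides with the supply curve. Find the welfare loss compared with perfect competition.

189.41

Competitive equilibrium: 208 − 0.11Q = 108.5 + 0.5Q → Q* = 163.1148, P* = 190.0574.
Marginal revenue: MR = 208 − 0.22Q. Set MR = MC: 208 − 0.22Q = 108.5 + 0.5Q → Q_m = 138.1944.
Price P_m = 208 − 0.11·138.1944 = 192.7986; MC(Q_m) = 108.5 + 0.5·138.1944 = 177.5972.
Competitive Q* = 163.1148, so ΔQ = 24.9204; wedge = 192.7986 − 177.5972 = 15.2014.
The triangle = ½ × 24.9204 × 15.2014 = 189.41.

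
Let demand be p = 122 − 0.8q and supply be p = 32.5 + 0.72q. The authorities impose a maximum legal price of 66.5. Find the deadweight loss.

Competitive equilibrium: 122 − 0.8q = 32.5 + 0.72q → q* = 58.88158, p* = 74.89474.
At the ceiling p = 66.5, quantity supplied = (66.5 − 32.5)/0.72 = 47.22222.
Willingness to pay at q' = 47.22222: 122 − 0.8·47.22222 = 84.22222.
Δq = 58.88158 − 47.22222 = 11.65936; wedge = 84.22222 − 66.5 = 17.72222.
Welfare loss = ½ × 11.65936 × 17.72222 = 103.31.

103.31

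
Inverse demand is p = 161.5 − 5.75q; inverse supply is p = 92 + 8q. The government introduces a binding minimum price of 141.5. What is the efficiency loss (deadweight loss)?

Competitive equilibrium: 161.5 − 5.75q = 92 + 8q → q* = 5.0545, p* = 132.4364.
At the floor p = 141.5, quantity demanded = (161.5 − 141.5)/5.75 = 3.4783.
Sellers' marginal cost at q' = 3.4783: 92 + 8·3.4783 = 119.8264.
Δq = 5.0545 − 3.4783 = 1.5762; wedge = 141.5 − 119.8264 = 21.6736.
The triangle = ½ × 1.5762 × 21.6736 = 17.08.

17.08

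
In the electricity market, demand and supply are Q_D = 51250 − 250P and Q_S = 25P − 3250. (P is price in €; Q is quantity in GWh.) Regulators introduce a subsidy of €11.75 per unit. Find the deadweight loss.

€1568.89

In inverse form: demand P = 205 − 0.004Q, supply P = 130 + 0.04Q.
Competitive equilibrium: 205 − 0.004Q = 130 + 0.04Q → Q* = 1704.5455, P* = 198.1818.
The subsidy lowers effective supply by 11.75: P = 118.25 + 0.04Q.
New quantity: 205 − 0.004Q = 118.25 + 0.04Q → Q' = 1971.5909.
Overproduction ΔQ = 1971.5909 − 1704.5455 = 267.0454; wedge = subsidy = 11.75.
DWL = ½ × 267.0454 × 11.75 = €1568.89.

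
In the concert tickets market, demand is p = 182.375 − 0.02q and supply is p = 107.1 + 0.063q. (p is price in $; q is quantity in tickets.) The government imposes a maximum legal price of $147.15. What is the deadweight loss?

$3052.60

Competitive equilibrium: 182.375 − 0.02q = 107.1 + 0.063q → q* = 906.9277, p* = 164.2364.
At the ceiling p = 147.15, quantity supplied = (147.15 − 107.1)/0.063 = 635.7143.
Willingness to pay at q' = 635.7143: 182.375 − 0.02·635.7143 = 169.6607.
Δq = 906.9277 − 635.7143 = 271.2134; wedge = 169.6607 − 147.15 = 22.5107.
DWL = ½ × 271.2134 × 22.5107 = $3052.60.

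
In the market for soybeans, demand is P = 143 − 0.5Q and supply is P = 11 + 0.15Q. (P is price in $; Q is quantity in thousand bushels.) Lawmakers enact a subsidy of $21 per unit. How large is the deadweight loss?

Competitive equilibrium: 143 − 0.5Q = 11 + 0.15Q → Q* = 203.0769, P* = 41.4615.
The subsidy lowers effective supply by 21: P = 0.15Q − 10.
New quantity: 143 − 0.5Q = 0.15Q − 10 → Q' = 235.3846.
Overproduction ΔQ = 235.3846 − 203.0769 = 32.3077; wedge = subsidy = 21.
The triangle = ½ × 32.3077 × 21 = $339.23 thousand.

$339.23 thousand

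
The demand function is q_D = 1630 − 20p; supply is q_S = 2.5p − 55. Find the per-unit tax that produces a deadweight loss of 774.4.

26.4

In inverse form: demand p = 81.5 − 0.05q, supply p = 22 + 0.4q.
Competitive equilibrium: 81.5 − 0.05q = 22 + 0.4q → q* = 132.2222, p* = 74.8889.
A tax t gives Δq = t/0.45 and wedge t, so DWL = t²/0.9.
t²/0.9 = 774.4 → t² = 696.96 → t = 26.4.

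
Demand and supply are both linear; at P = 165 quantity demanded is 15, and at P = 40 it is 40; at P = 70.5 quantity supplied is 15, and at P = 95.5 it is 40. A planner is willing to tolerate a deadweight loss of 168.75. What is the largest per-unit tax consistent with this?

Demand slope = (40 − 165)/(40 − 15) = −5, so P = 240 − 5Q.
Supply slope = (95.5 − 70.5)/(40 − 15) = 1, so P = 55.5 + Q.
Competitive equilibrium: 240 − 5Q = 55.5 + Q → Q* = 30.75, P* = 86.25.
A tax t gives ΔQ = t/6 and wedge t, so DWL = t²/12.
t²/12 = 168.75 → t² = 2025 → t = 45.

45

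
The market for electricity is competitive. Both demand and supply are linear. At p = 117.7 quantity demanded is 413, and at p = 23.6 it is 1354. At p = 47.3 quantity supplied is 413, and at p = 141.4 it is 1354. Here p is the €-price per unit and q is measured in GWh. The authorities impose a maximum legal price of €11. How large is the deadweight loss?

Demand slope = (23.6 − 117.7)/(1354 − 413) = −0.1, so p = 159 − 0.1q.
Supply slope = (141.4 − 47.3)/(1354 − 413) = 0.1, so p = 6 + 0.1q.
Competitive equilibrium: 159 − 0.1q = 6 + 0.1q → q* = 765, p* = 82.5.
At the ceiling p = 11, quantity supplied = (11 − 6)/0.1 = 50.
Willingness to pay at q' = 50: 159 − 0.1·50 = 154.
Δq = 765 − 50 = 715; wedge = 154 − 11 = 143.
DWL = ½ × 715 × 143 = €51122.50.

€51122.50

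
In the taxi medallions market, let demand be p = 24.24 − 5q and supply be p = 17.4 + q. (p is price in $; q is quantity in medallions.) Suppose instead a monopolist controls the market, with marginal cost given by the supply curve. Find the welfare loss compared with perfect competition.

Competitive equilibrium: 24.24 − 5q = 17.4 + q → q* = 1.14, p* = 18.54.
Marginal revenue: MR = 24.24 − 10q. Set MR = MC: 24.24 − 10q = 17.4 + q → q_m = 0.6218.
Price p_m = 24.24 − 5·0.6218 = 21.131; MC(q_m) = 17.4 + 1·0.6218 = 18.0218.
Competitive q* = 1.14, so Δq = 0.5182; wedge = 21.131 − 18.0218 = 3.1092.
Welfare loss = ½ × 0.5182 × 3.1092 = $0.81.

$0.81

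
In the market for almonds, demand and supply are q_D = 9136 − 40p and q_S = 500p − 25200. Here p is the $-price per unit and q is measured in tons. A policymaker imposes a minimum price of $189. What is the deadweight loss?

In inverse form: demand p = 228.4 − 0.025q, supply p = 50.4 + 0.002q.
Competitive equilibrium: 228.4 − 0.025q = 50.4 + 0.002q → q* = 6592.5926, p* = 63.5852.
At the floor p = 189, quantity demanded = (228.4 − 189)/0.025 = 1576.
Sellers' marginal cost at q' = 1576: 50.4 + 0.002·1576 = 53.552.
Δq = 6592.5926 − 1576 = 5016.5926; wedge = 189 − 53.552 = 135.448.
The triangle = ½ × 5016.5926 × 135.448 = $339743.72.

$339743.72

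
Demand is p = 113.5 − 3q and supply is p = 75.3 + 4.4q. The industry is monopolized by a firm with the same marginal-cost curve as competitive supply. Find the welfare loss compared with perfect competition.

8.20

Competitive equilibrium: 113.5 − 3q = 75.3 + 4.4q → q* = 5.1622, p* = 98.0135.
Marginal revenue: MR = 113.5 − 6q. Set MR = MC: 113.5 − 6q = 75.3 + 4.4q → q_m = 3.6731.
Price p_m = 113.5 − 3·3.6731 = 102.4807; MC(q_m) = 75.3 + 4.4·3.6731 = 91.4616.
Competitive q* = 5.1622, so Δq = 1.4891; wedge = 102.4807 − 91.4616 = 11.0191.
DWL = ½ × 1.4891 × 11.0191 = 8.20.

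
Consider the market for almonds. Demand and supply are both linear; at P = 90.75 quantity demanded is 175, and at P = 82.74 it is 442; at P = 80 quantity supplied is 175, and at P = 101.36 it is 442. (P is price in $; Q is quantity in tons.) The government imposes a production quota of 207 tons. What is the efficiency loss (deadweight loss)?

Demand slope = (82.74 − 90.75)/(442 − 175) = −0.03, so P = 96 − 0.03Q.
Supply slope = (101.36 − 80)/(442 − 175) = 0.08, so P = 66 + 0.08Q.
Competitive equilibrium: 96 − 0.03Q = 66 + 0.08Q → Q* = 272.7273, P* = 87.8182.
At Q = 207: demand price = 96 − 0.03·207 = 89.79; supply price = 66 + 0.08·207 = 82.56.
ΔQ = 272.7273 − 207 = 65.7273; wedge = 89.79 − 82.56 = 7.23.
DWL = ½ × 65.7273 × 7.23 = $237.60.

$237.60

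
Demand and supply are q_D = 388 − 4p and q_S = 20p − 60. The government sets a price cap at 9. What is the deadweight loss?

In inverse form: demand p = 97 − 0.25q, supply p = 3 + 0.05q.
Competitive equilibrium: 97 − 0.25q = 3 + 0.05q → q* = 313.3333, p* = 18.6667.
At the ceiling p = 9, quantity supplied = (9 − 3)/0.05 = 120.
Willingness to pay at q' = 120: 97 − 0.25·120 = 67.
Δq = 313.3333 − 120 = 193.3333; wedge = 67 − 9 = 58.
Deadweight loss = ½ × 193.3333 × 58 = 5606.67.

5606.67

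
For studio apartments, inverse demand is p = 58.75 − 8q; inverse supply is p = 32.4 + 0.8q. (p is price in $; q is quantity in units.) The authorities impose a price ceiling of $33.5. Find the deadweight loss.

$11.54

Competitive equilibrium: 58.75 − 8q = 32.4 + 0.8q → q* = 2.9943, p* = 34.7955.
At the ceiling p = 33.5, quantity supplied = (33.5 − 32.4)/0.8 = 1.375.
Willingness to pay at q' = 1.375: 58.75 − 8·1.375 = 47.75.
Δq = 2.9943 − 1.375 = 1.6193; wedge = 47.75 − 33.5 = 14.25.
The triangle = ½ × 1.6193 × 14.25 = $11.54.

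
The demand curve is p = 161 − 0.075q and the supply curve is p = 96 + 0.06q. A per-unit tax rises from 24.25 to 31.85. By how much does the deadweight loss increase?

Competitive equilibrium: 161 − 0.075q = 96 + 0.06q → q* = 481.4815, p* = 124.8889.
For a per-unit tax t: Δq = t/0.135, so DWL = ½·t·(t/0.135) = t²/0.27.
At t = 24.25: DWL = 2178.009. At t = 31.85: DWL = 3757.12.
Increase = 3757.12 − 2178.009 = 1579.11.

1579.11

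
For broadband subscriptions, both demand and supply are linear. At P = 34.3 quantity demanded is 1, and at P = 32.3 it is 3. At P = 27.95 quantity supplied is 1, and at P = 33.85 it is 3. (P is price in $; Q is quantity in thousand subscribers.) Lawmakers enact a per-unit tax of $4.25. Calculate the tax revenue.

Demand slope = (32.3 − 34.3)/(3 − 1) = −1, so P = 35.3 − Q.
Supply slope = (33.85 − 27.95)/(3 − 1) = 2.95, so P = 25 + 2.95Q.
Competitive equilibrium: 35.3 − Q = 25 + 2.95Q → Q* = 2.6076, P* = 32.6924.
With the tax, the buyer price exceeds the seller price by 4.25: (35.3 − Q) − (25 + 2.95Q) = 4.25 → Q' = 1.5316.
Tax revenue = 4.25 × 1.5316 = $6.51 thousand.

$6.51 thousand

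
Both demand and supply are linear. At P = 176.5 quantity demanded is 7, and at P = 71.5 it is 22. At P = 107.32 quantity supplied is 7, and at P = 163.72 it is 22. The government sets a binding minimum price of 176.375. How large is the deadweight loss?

221.16

Demand slope = (71.5 − 176.5)/(22 − 7) = −7, so P = 225.5 − 7Q.
Supply slope = (163.72 − 107.32)/(22 − 7) = 3.76, so P = 81 + 3.76Q.
Competitive equilibrium: 225.5 − 7Q = 81 + 3.76Q → Q* = 13.4294, P* = 131.4944.
At the floor P = 176.375, quantity demanded = (225.5 − 176.375)/7 = 7.0179.
Sellers' marginal cost at Q' = 7.0179: 81 + 3.76·7.0179 = 107.3873.
ΔQ = 13.4294 − 7.0179 = 6.4115; wedge = 176.375 − 107.3873 = 68.9877.
Deadweight loss = ½ × 6.4115 × 68.9877 = 221.16.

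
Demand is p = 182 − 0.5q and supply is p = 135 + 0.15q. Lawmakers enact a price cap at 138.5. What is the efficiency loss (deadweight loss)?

Competitive equilibrium: 182 − 0.5q = 135 + 0.15q → q* = 72.3077, p* = 145.8462.
At the ceiling p = 138.5, quantity supplied = (138.5 − 135)/0.15 = 23.3333.
Willingness to pay at q' = 23.3333: 182 − 0.5·23.3333 = 170.3334.
Δq = 72.3077 − 23.3333 = 48.9744; wedge = 170.3334 − 138.5 = 31.8334.
Deadweight loss = ½ × 48.9744 × 31.8334 = 779.51.

779.51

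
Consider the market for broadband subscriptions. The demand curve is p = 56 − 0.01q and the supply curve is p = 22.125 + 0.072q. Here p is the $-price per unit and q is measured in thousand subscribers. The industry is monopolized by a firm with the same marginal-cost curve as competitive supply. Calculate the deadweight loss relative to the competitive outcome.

Competitive equilibrium: 56 − 0.01q = 22.125 + 0.072q → q* = 413.1098, p* = 51.8689.
Marginal revenue: MR = 56 − 0.02q. Set MR = MC: 56 − 0.02q = 22.125 + 0.072q → q_m = 368.2065.
Price p_m = 56 − 0.01·368.2065 = 52.3179; MC(q_m) = 22.125 + 0.072·368.2065 = 48.6359.
Competitive q* = 413.1098, so Δq = 44.9033; wedge = 52.3179 − 48.6359 = 3.682.
Welfare loss = ½ × 44.9033 × 3.682 = $82.67 thousand.

$82.67 thousand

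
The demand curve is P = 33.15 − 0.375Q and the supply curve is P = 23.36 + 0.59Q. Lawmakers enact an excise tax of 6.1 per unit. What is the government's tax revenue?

23.33

Competitive equilibrium: 33.15 − 0.375Q = 23.36 + 0.59Q → Q* = 10.1451, P* = 29.3456.
With the tax, the buyer price exceeds the seller price by 6.1: (33.15 − 0.375Q) − (23.36 + 0.59Q) = 6.1 → Q' = 3.8238.
Tax revenue = 6.1 × 3.8238 = 23.33.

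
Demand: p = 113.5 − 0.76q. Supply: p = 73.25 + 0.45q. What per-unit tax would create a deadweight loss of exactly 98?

15.4

Competitive equilibrium: 113.5 − 0.76q = 73.25 + 0.45q → q* = 33.2645, p* = 88.219.
A tax t gives Δq = t/1.21 and wedge t, so DWL = t²/2.42.
t²/2.42 = 98 → t² = 237.16 → t = 15.4.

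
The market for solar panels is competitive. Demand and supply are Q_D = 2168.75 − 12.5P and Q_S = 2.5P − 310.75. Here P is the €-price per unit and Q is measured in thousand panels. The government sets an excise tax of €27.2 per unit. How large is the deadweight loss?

€770.67 thousand

In inverse form: demand P = 173.5 − 0.08Q, supply P = 124.3 + 0.4Q.
Competitive equilibrium: 173.5 − 0.08Q = 124.3 + 0.4Q → Q* = 102.5, P* = 165.3.
With the tax, the buyer price exceeds the seller price by 27.2: (173.5 − 0.08Q) − (124.3 + 0.4Q) = 27.2 → Q' = 45.8333.
ΔQ = 102.5 − 45.8333 = 56.6667; the wedge equals the tax, 27.2.
Deadweight loss = ½ × 56.6667 × 27.2 = €770.67 thousand.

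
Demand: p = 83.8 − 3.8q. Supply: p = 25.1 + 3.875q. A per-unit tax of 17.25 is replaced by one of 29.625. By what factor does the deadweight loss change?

2.949

Competitive equilibrium: 83.8 − 3.8q = 25.1 + 3.875q → q* = 7.6482, p* = 54.7368.
For a per-unit tax t: Δq = t/7.675, so DWL = ½·t·(t/7.675) = t²/15.35.
At t = 17.25: DWL = 19.385. At t = 29.625: DWL = 57.175.
Ratio = (29.625/17.25)² = 2.949.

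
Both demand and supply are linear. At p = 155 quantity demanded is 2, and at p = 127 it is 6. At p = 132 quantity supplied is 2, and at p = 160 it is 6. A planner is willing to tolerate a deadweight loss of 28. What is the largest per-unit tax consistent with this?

Demand slope = (127 − 155)/(6 − 2) = −7, so p = 169 − 7q.
Supply slope = (160 − 132)/(6 − 2) = 7, so p = 118 + 7q.
Competitive equilibrium: 169 − 7q = 118 + 7q → q* = 3.6429, p* = 143.5.
A tax t gives Δq = t/14 and wedge t, so DWL = t²/28.
t²/28 = 28 → t² = 784 → t = 28.

28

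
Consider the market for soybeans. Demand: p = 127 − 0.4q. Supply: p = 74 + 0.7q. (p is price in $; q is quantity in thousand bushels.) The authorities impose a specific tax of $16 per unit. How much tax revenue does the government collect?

$538.18 thousand

Competitive equilibrium: 127 − 0.4q = 74 + 0.7q → q* = 48.1818, p* = 107.7273.
With the tax, the buyer price exceeds the seller price by 16: (127 − 0.4q) − (74 + 0.7q) = 16 → q' = 33.6364.
Tax revenue = 16 × 33.6364 = $538.18 thousand.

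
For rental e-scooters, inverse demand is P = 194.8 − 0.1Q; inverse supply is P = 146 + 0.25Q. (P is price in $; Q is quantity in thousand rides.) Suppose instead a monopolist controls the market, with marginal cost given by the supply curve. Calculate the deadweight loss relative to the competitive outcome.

$168 thousand

Competitive equilibrium: 194.8 − 0.1Q = 146 + 0.25Q → Q* = 139.4286, P* = 180.8571.
Marginal revenue: MR = 194.8 − 0.2Q. Set MR = MC: 194.8 − 0.2Q = 146 + 0.25Q → Q_m = 108.4444.
Price P_m = 194.8 − 0.1·108.4444 = 183.9556; MC(Q_m) = 146 + 0.25·108.4444 = 173.1111.
Competitive Q* = 139.4286, so ΔQ = 30.9842; wedge = 183.9556 − 173.1111 = 10.8445.
DWL = ½ × 30.9842 × 10.8445 = $168 thousand.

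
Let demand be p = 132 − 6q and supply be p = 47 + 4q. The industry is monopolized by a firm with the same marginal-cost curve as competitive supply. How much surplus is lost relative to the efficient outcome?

50.80

Competitive equilibrium: 132 − 6q = 47 + 4q → q* = 8.5, p* = 81.
Marginal revenue: MR = 132 − 12q. Set MR = MC: 132 − 12q = 47 + 4q → q_m = 5.3125.
Price p_m = 132 − 6·5.3125 = 100.125; MC(q_m) = 47 + 4·5.3125 = 68.25.
Competitive q* = 8.5, so Δq = 3.1875; wedge = 100.125 − 68.25 = 31.875.
The triangle = ½ × 3.1875 × 31.875 = 50.80.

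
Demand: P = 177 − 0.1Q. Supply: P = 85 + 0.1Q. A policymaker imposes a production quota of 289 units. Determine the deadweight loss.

Competitive equilibrium: 177 − 0.1Q = 85 + 0.1Q → Q* = 460, P* = 131.
At Q = 289: demand price = 177 − 0.1·289 = 148.1; supply price = 85 + 0.1·289 = 113.9.
ΔQ = 460 − 289 = 171; wedge = 148.1 − 113.9 = 34.2.
DWL = ½ × 171 × 34.2 = 2924.10.

2924.10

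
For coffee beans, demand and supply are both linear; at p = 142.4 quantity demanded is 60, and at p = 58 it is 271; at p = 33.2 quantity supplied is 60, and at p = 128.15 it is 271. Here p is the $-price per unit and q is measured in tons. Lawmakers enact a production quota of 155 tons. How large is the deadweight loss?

$476.12

Demand slope = (58 − 142.4)/(271 − 60) = −0.4, so p = 166.4 − 0.4q.
Supply slope = (128.15 − 33.2)/(271 − 60) = 0.45, so p = 6.2 + 0.45q.
Competitive equilibrium: 166.4 − 0.4q = 6.2 + 0.45q → q* = 188.4706, p* = 91.0118.
At q = 155: demand price = 166.4 − 0.4·155 = 104.4; supply price = 6.2 + 0.45·155 = 75.95.
Δq = 188.4706 − 155 = 33.4706; wedge = 104.4 − 75.95 = 28.45.
The triangle = ½ × 33.4706 × 28.45 = $476.12.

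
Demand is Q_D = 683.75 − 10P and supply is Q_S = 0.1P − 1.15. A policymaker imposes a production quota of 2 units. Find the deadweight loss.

66.59

In inverse form: demand P = 68.375 − 0.1Q, supply P = 11.5 + 10Q.
Competitive equilibrium: 68.375 − 0.1Q = 11.5 + 10Q → Q* = 5.6312, P* = 67.8119.
At Q = 2: demand price = 68.375 − 0.1·2 = 68.175; supply price = 11.5 + 10·2 = 31.5.
ΔQ = 5.6312 − 2 = 3.6312; wedge = 68.175 − 31.5 = 36.675.
Deadweight loss = ½ × 3.6312 × 36.675 = 66.59.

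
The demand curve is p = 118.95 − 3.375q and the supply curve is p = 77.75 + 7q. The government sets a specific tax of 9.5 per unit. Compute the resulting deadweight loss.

4.35

Competitive equilibrium: 118.95 − 3.375q = 77.75 + 7q → q* = 3.9711, p* = 105.5476.
With the tax, the buyer price exceeds the seller price by 9.5: (118.95 − 3.375q) − (77.75 + 7q) = 9.5 → q' = 3.0554.
Δq = 3.9711 − 3.0554 = 0.9157; the wedge equals the tax, 9.5.
Welfare loss = ½ × 0.9157 × 9.5 = 4.35.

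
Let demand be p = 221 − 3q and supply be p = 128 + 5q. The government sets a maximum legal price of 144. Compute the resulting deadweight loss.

283.92

Competitive equilibrium: 221 − 3q = 128 + 5q → q* = 11.625, p* = 186.125.
At the ceiling p = 144, quantity supplied = (144 − 128)/5 = 3.2.
Willingness to pay at q' = 3.2: 221 − 3·3.2 = 211.4.
Δq = 11.625 − 3.2 = 8.425; wedge = 211.4 − 144 = 67.4.
The triangle = ½ × 8.425 × 67.4 = 283.92.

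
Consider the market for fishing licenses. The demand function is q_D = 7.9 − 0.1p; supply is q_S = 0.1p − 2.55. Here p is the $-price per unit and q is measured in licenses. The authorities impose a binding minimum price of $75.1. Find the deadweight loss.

In inverse form: demand p = 79 − 10q, supply p = 25.5 + 10q.
Competitive equilibrium: 79 − 10q = 25.5 + 10q → q* = 2.675, p* = 52.25.
At the floor p = 75.1, quantity demanded = (79 − 75.1)/10 = 0.39.
Sellers' marginal cost at q' = 0.39: 25.5 + 10·0.39 = 29.4.
Δq = 2.675 − 0.39 = 2.285; wedge = 75.1 − 29.4 = 45.7.
DWL = ½ × 2.285 × 45.7 = $52.21.

$52.21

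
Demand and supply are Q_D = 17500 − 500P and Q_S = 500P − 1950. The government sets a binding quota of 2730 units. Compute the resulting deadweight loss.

50904.05

In inverse form: demand P = 35 − 0.002Q, supply P = 3.9 + 0.002Q.
Competitive equilibrium: 35 − 0.002Q = 3.9 + 0.002Q → Q* = 7775, P* = 19.45.
At Q = 2730: demand price = 35 − 0.002·2730 = 29.54; supply price = 3.9 + 0.002·2730 = 9.36.
ΔQ = 7775 − 2730 = 5045; wedge = 29.54 − 9.36 = 20.18.
Welfare loss = ½ × 5045 × 20.18 = 50904.05.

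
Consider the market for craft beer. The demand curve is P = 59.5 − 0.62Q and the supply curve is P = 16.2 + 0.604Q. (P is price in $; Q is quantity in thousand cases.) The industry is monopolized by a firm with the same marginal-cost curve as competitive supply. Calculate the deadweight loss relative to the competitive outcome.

Competitive equilibrium: 59.5 − 0.62Q = 16.2 + 0.604Q → Q* = 35.3758, P* = 37.567.
Marginal revenue: MR = 59.5 − 1.24Q. Set MR = MC: 59.5 − 1.24Q = 16.2 + 0.604Q → Q_m = 23.4816.
Price P_m = 59.5 − 0.62·23.4816 = 44.9414; MC(Q_m) = 16.2 + 0.604·23.4816 = 30.3829.
Competitive Q* = 35.3758, so ΔQ = 11.8942; wedge = 44.9414 − 30.3829 = 14.5585.
DWL = ½ × 11.8942 × 14.5585 = $86.58 thousand.

$86.58 thousand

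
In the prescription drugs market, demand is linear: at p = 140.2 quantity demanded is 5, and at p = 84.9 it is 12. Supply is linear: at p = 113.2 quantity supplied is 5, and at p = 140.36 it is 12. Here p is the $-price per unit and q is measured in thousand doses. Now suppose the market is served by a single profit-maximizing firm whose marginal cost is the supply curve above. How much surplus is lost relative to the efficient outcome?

Demand slope = (84.9 − 140.2)/(12 − 5) = −7.9, so p = 179.7 − 7.9q.
Supply slope = (140.36 − 113.2)/(12 − 5) = 3.88, so p = 93.8 + 3.88q.
Competitive equilibrium: 179.7 − 7.9q = 93.8 + 3.88q → q* = 7.292, p* = 122.093.
Marginal revenue: MR = 179.7 − 15.8q. Set MR = MC: 179.7 − 15.8q = 93.8 + 3.88q → q_m = 4.3648.
Price p_m = 179.7 − 7.9·4.3648 = 145.2181; MC(q_m) = 93.8 + 3.88·4.3648 = 110.7354.
Competitive q* = 7.292, so Δq = 2.9272; wedge = 145.2181 − 110.7354 = 34.4827.
DWL = ½ × 2.9272 × 34.4827 = $50.47 thousand.

$50.47 thousand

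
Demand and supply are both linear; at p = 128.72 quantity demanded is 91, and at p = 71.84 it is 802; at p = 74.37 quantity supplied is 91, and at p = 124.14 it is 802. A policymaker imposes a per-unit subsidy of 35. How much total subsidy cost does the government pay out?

Demand slope = (71.84 − 128.72)/(802 − 91) = −0.08, so p = 136 − 0.08q.
Supply slope = (124.14 − 74.37)/(802 − 91) = 0.07, so p = 68 + 0.07q.
Competitive equilibrium: 136 − 0.08q = 68 + 0.07q → q* = 453.3333, p* = 99.7333.
The subsidy lowers effective supply by 35: p = 33 + 0.07q.
New quantity: 136 − 0.08q = 33 + 0.07q → q' = 686.6667.
Total subsidy cost = 35 × 686.6667 = 24033.33.

24033.33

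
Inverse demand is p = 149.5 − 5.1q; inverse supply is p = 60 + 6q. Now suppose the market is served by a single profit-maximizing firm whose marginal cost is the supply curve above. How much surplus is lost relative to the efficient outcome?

35.76

Competitive equilibrium: 149.5 − 5.1q = 60 + 6q → q* = 8.0631, p* = 108.3784.
Marginal revenue: MR = 149.5 − 10.2q. Set MR = MC: 149.5 − 10.2q = 60 + 6q → q_m = 5.5247.
Price p_m = 149.5 − 5.1·5.5247 = 121.324; MC(q_m) = 60 + 6·5.5247 = 93.1482.
Competitive q* = 8.0631, so Δq = 2.5384; wedge = 121.324 − 93.1482 = 28.1758.
The triangle = ½ × 2.5384 × 28.1758 = 35.76.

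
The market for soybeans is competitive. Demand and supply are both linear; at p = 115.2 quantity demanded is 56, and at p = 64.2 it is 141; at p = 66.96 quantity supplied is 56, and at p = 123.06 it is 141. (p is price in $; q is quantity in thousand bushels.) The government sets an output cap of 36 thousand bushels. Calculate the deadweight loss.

$2140.25 thousand

Demand slope = (64.2 − 115.2)/(141 − 56) = −0.6, so p = 148.8 − 0.6q.
Supply slope = (123.06 − 66.96)/(141 − 56) = 0.66, so p = 30 + 0.66q.
Competitive equilibrium: 148.8 − 0.6q = 30 + 0.66q → q* = 94.2857, p* = 92.2286.
At q = 36: demand price = 148.8 − 0.6·36 = 127.2; supply price = 30 + 0.66·36 = 53.76.
Δq = 94.2857 − 36 = 58.2857; wedge = 127.2 − 53.76 = 73.44.
DWL = ½ × 58.2857 × 73.44 = $2140.25 thousand.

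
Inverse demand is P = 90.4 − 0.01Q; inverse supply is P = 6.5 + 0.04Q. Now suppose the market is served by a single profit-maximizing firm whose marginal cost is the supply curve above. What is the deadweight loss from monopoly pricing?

1955.34

Competitive equilibrium: 90.4 − 0.01Q = 6.5 + 0.04Q → Q* = 1678, P* = 73.62.
Marginal revenue: MR = 90.4 − 0.02Q. Set MR = MC: 90.4 − 0.02Q = 6.5 + 0.04Q → Q_m = 1398.33333.
Price P_m = 90.4 − 0.01·1398.33333 = 76.41667; MC(Q_m) = 6.5 + 0.04·1398.33333 = 62.43333.
Competitive Q* = 1678, so ΔQ = 279.66667; wedge = 76.41667 − 62.43333 = 13.98334.
Deadweight loss = ½ × 279.66667 × 13.98334 = 1955.34.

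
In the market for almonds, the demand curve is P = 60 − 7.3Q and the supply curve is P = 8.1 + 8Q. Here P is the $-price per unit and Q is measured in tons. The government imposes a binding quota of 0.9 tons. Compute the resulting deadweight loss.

$47.51

Competitive equilibrium: 60 − 7.3Q = 8.1 + 8Q → Q* = 3.3922, P* = 35.2373.
At Q = 0.9: demand price = 60 − 7.3·0.9 = 53.43; supply price = 8.1 + 8·0.9 = 15.3.
ΔQ = 3.3922 − 0.9 = 2.4922; wedge = 53.43 − 15.3 = 38.13.
The triangle = ½ × 2.4922 × 38.13 = $47.51.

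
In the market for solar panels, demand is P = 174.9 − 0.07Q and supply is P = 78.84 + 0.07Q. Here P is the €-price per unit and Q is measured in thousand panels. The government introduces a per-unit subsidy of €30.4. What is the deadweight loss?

Competitive equilibrium: 174.9 − 0.07Q = 78.84 + 0.07Q → Q* = 686.1429, P* = 126.87.
The subsidy lowers effective supply by 30.4: P = 48.44 + 0.07Q.
New quantity: 174.9 − 0.07Q = 48.44 + 0.07Q → Q' = 903.2857.
Overproduction ΔQ = 903.2857 − 686.1429 = 217.1428; wedge = subsidy = 30.4.
Deadweight loss = ½ × 217.1428 × 30.4 = €3300.57 thousand.

€3300.57 thousand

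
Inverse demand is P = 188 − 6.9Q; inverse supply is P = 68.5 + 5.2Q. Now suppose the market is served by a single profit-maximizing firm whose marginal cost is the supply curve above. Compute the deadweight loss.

77.82

Competitive equilibrium: 188 − 6.9Q = 68.5 + 5.2Q → Q* = 9.876, P* = 119.8554.
Marginal revenue: MR = 188 − 13.8Q. Set MR = MC: 188 − 13.8Q = 68.5 + 5.2Q → Q_m = 6.2895.
Price P_m = 188 − 6.9·6.2895 = 144.6025; MC(Q_m) = 68.5 + 5.2·6.2895 = 101.2054.
Competitive Q* = 9.876, so ΔQ = 3.5865; wedge = 144.6025 − 101.2054 = 43.3971.
Welfare loss = ½ × 3.5865 × 43.3971 = 77.82.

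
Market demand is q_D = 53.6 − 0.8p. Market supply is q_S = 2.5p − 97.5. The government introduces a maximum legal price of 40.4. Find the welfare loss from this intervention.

149.68

In inverse form: demand p = 67 − 1.25q, supply p = 39 + 0.4q.
Competitive equilibrium: 67 − 1.25q = 39 + 0.4q → q* = 16.9697, p* = 45.7879.
At the ceiling p = 40.4, quantity supplied = (40.4 − 39)/0.4 = 3.5.
Willingness to pay at q' = 3.5: 67 − 1.25·3.5 = 62.625.
Δq = 16.9697 − 3.5 = 13.4697; wedge = 62.625 − 40.4 = 22.225.
Welfare loss = ½ × 13.4697 × 22.225 = 149.68.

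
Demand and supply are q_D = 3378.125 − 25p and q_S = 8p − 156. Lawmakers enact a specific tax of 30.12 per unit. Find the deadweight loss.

In inverse form: demand p = 135.125 − 0.04q, supply p = 19.5 + 0.125q.
Competitive equilibrium: 135.125 − 0.04q = 19.5 + 0.125q → q* = 700.75758, p* = 107.0947.
With the tax, the buyer price exceeds the seller price by 30.12: (135.125 − 0.04q) − (19.5 + 0.125q) = 30.12 → q' = 518.21212.
Δq = 700.75758 − 518.21212 = 182.54546; the wedge equals the tax, 30.12.
Welfare loss = ½ × 182.54546 × 30.12 = 2749.13.

2749.13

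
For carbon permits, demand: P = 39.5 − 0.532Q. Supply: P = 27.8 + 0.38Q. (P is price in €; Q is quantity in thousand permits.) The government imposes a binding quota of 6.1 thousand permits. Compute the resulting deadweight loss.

Competitive equilibrium: 39.5 − 0.532Q = 27.8 + 0.38Q → Q* = 12.8289, P* = 32.675.
At Q = 6.1: demand price = 39.5 − 0.532·6.1 = 36.2548; supply price = 27.8 + 0.38·6.1 = 30.118.
ΔQ = 12.8289 − 6.1 = 6.7289; wedge = 36.2548 − 30.118 = 6.1368.
Deadweight loss = ½ × 6.7289 × 6.1368 = €20.65 thousand.

€20.65 thousand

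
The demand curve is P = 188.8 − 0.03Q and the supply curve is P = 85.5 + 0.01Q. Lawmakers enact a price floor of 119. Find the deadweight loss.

Competitive equilibrium: 188.8 − 0.03Q = 85.5 + 0.01Q → Q* = 2582.5, P* = 111.325.
At the floor P = 119, quantity demanded = (188.8 − 119)/0.03 = 2326.6667.
Sellers' marginal cost at Q' = 2326.6667: 85.5 + 0.01·2326.6667 = 108.7667.
ΔQ = 2582.5 − 2326.6667 = 255.8333; wedge = 119 − 108.7667 = 10.2333.
Welfare loss = ½ × 255.8333 × 10.2333 = 1309.01.

1309.01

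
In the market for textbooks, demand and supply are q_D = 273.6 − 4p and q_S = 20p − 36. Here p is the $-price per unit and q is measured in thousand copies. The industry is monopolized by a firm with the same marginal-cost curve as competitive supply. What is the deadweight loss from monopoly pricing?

$1527.40 thousand

In inverse form: demand p = 68.4 − 0.25q, supply p = 1.8 + 0.05q.
Competitive equilibrium: 68.4 − 0.25q = 1.8 + 0.05q → q* = 222, p* = 12.9.
Marginal revenue: MR = 68.4 − 0.5q. Set MR = MC: 68.4 − 0.5q = 1.8 + 0.05q → q_m = 121.0909.
Price p_m = 68.4 − 0.25·121.0909 = 38.1273; MC(q_m) = 1.8 + 0.05·121.0909 = 7.8545.
Competitive q* = 222, so Δq = 100.9091; wedge = 38.1273 − 7.8545 = 30.2728.
Welfare loss = ½ × 100.9091 × 30.2728 = $1527.40 thousand.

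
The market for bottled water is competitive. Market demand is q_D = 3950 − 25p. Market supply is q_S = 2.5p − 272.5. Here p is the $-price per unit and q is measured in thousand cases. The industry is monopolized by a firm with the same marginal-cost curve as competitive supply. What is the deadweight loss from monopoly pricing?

$18.95 thousand

In inverse form: demand p = 158 − 0.04q, supply p = 109 + 0.4q.
Competitive equilibrium: 158 − 0.04q = 109 + 0.4q → q* = 111.3636, p* = 153.5455.
Marginal revenue: MR = 158 − 0.08q. Set MR = MC: 158 − 0.08q = 109 + 0.4q → q_m = 102.0833.
Price p_m = 158 − 0.04·102.0833 = 153.9167; MC(q_m) = 109 + 0.4·102.0833 = 149.8333.
Competitive q* = 111.3636, so Δq = 9.2803; wedge = 153.9167 − 149.8333 = 4.0834.
Welfare loss = ½ × 9.2803 × 4.0834 = $18.95 thousand.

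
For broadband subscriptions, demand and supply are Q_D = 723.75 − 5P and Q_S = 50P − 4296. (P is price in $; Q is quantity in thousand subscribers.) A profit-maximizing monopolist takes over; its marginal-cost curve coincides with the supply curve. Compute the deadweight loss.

In inverse form: demand P = 144.75 − 0.2Q, supply P = 85.92 + 0.02Q.
Competitive equilibrium: 144.75 − 0.2Q = 85.92 + 0.02Q → Q* = 267.4091, P* = 91.2682.
Marginal revenue: MR = 144.75 − 0.4Q. Set MR = MC: 144.75 − 0.4Q = 85.92 + 0.02Q → Q_m = 140.0714.
Price P_m = 144.75 − 0.2·140.0714 = 116.7357; MC(Q_m) = 85.92 + 0.02·140.0714 = 88.7214.
Competitive Q* = 267.4091, so ΔQ = 127.3377; wedge = 116.7357 − 88.7214 = 28.0143.
Deadweight loss = ½ × 127.3377 × 28.0143 = $1783.64 thousand.

$1783.64 thousand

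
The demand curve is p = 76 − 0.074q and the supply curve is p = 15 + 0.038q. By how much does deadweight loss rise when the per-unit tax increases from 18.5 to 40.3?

Competitive equilibrium: 76 − 0.074q = 15 + 0.038q → q* = 544.6429, p* = 35.6964.
For a per-unit tax t: Δq = t/0.112, so DWL = ½·t·(t/0.112) = t²/0.224.
At t = 18.5: DWL = 1527.902. At t = 40.3: DWL = 7250.402.
Increase = 7250.402 − 1527.902 = 5722.50.

5722.50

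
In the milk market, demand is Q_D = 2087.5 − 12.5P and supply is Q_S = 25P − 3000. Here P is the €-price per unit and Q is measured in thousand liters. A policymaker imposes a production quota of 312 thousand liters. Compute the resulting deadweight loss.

€380.81 thousand

In inverse form: demand P = 167 − 0.08Q, supply P = 120 + 0.04Q.
Competitive equilibrium: 167 − 0.08Q = 120 + 0.04Q → Q* = 391.6667, P* = 135.6667.
At Q = 312: demand price = 167 − 0.08·312 = 142.04; supply price = 120 + 0.04·312 = 132.48.
ΔQ = 391.6667 − 312 = 79.6667; wedge = 142.04 − 132.48 = 9.56.
DWL = ½ × 79.6667 × 9.56 = €380.81 thousand.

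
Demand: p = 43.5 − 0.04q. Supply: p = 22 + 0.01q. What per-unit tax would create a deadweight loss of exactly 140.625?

3.75

Competitive equilibrium: 43.5 − 0.04q = 22 + 0.01q → q* = 430, p* = 26.3.
A tax t gives Δq = t/0.05 and wedge t, so DWL = t²/0.1.
t²/0.1 = 140.625 → t² = 14.0625 → t = 3.75.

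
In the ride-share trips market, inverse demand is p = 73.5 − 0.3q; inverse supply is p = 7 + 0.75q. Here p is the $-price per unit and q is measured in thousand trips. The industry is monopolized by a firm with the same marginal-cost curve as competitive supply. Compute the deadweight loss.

Competitive equilibrium: 73.5 − 0.3q = 7 + 0.75q → q* = 63.3333, p* = 54.5.
Marginal revenue: MR = 73.5 − 0.6q. Set MR = MC: 73.5 − 0.6q = 7 + 0.75q → q_m = 49.2593.
Price p_m = 73.5 − 0.3·49.2593 = 58.7222; MC(q_m) = 7 + 0.75·49.2593 = 43.9445.
Competitive q* = 63.3333, so Δq = 14.074; wedge = 58.7222 − 43.9445 = 14.7777.
DWL = ½ × 14.074 × 14.7777 = $103.99 thousand.

$103.99 thousand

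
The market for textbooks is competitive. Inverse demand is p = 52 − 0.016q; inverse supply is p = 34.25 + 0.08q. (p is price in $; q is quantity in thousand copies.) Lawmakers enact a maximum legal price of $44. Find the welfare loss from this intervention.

Competitive equilibrium: 52 − 0.016q = 34.25 + 0.08q → q* = 184.8958, p* = 49.0417.
At the ceiling p = 44, quantity supplied = (44 − 34.25)/0.08 = 121.875.
Willingness to pay at q' = 121.875: 52 − 0.016·121.875 = 50.05.
Δq = 184.8958 − 121.875 = 63.0208; wedge = 50.05 − 44 = 6.05.
DWL = ½ × 63.0208 × 6.05 = $190.64 thousand.

$190.64 thousand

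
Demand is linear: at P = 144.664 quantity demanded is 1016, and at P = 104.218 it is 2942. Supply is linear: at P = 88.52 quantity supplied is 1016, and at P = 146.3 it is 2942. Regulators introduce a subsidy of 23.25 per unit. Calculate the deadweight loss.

Demand slope = (104.218 − 144.664)/(2942 − 1016) = −0.021, so P = 166 − 0.021Q.
Supply slope = (146.3 − 88.52)/(2942 − 1016) = 0.03, so P = 58.04 + 0.03Q.
Competitive equilibrium: 166 − 0.021Q = 58.04 + 0.03Q → Q* = 2116.8627, P* = 121.5459.
The subsidy lowers effective supply by 23.25: P = 34.79 + 0.03Q.
New quantity: 166 − 0.021Q = 34.79 + 0.03Q → Q' = 2572.7451.
Overproduction ΔQ = 2572.7451 − 2116.8627 = 455.8824; wedge = subsidy = 23.25.
The triangle = ½ × 455.8824 × 23.25 = 5299.63.

5299.63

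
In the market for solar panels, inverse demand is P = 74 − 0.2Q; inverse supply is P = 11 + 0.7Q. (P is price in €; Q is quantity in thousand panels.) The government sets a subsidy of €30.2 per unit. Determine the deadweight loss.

€506.69 thousand

Competitive equilibrium: 74 − 0.2Q = 11 + 0.7Q → Q* = 70, P* = 60.
The subsidy lowers effective supply by 30.2: P = 0.7Q − 19.2.
New quantity: 74 − 0.2Q = 0.7Q − 19.2 → Q' = 103.5556.
Overproduction ΔQ = 103.5556 − 70 = 33.5556; wedge = subsidy = 30.2.
The triangle = ½ × 33.5556 × 30.2 = €506.69 thousand.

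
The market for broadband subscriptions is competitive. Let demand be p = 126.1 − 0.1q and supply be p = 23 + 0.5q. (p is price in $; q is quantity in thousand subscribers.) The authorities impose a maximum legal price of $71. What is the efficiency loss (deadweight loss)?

$1725.21 thousand

Competitive equilibrium: 126.1 − 0.1q = 23 + 0.5q → q* = 171.8333, p* = 108.9167.
At the ceiling p = 71, quantity supplied = (71 − 23)/0.5 = 96.
Willingness to pay at q' = 96: 126.1 − 0.1·96 = 116.5.
Δq = 171.8333 − 96 = 75.8333; wedge = 116.5 − 71 = 45.5.
DWL = ½ × 75.8333 × 45.5 = $1725.21 thousand.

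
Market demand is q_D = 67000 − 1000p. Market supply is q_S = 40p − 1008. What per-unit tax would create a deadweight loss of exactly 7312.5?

19.5

In inverse form: demand p = 67 − 0.001q, supply p = 25.2 + 0.025q.
Competitive equilibrium: 67 − 0.001q = 25.2 + 0.025q → q* = 1607.6923, p* = 65.3923.
A tax t gives Δq = t/0.026 and wedge t, so DWL = t²/0.052.
t²/0.052 = 7312.5 → t² = 380.25 → t = 19.5.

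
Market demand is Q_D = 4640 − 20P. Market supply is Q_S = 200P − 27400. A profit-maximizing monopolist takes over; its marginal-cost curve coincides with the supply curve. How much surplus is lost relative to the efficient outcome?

In inverse form: demand P = 232 − 0.05Q, supply P = 137 + 0.005Q.
Competitive equilibrium: 232 − 0.05Q = 137 + 0.005Q → Q* = 1727.2727, P* = 145.6364.
Marginal revenue: MR = 232 − 0.1Q. Set MR = MC: 232 − 0.1Q = 137 + 0.005Q → Q_m = 904.7619.
Price P_m = 232 − 0.05·904.7619 = 186.7619; MC(Q_m) = 137 + 0.005·904.7619 = 141.5238.
Competitive Q* = 1727.2727, so ΔQ = 822.5108; wedge = 186.7619 − 141.5238 = 45.2381.
Deadweight loss = ½ × 822.5108 × 45.2381 = 18604.41.

18604.41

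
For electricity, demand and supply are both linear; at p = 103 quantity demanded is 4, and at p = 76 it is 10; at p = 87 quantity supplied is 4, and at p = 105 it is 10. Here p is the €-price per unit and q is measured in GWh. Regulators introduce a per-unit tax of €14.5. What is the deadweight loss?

€14.02

Demand slope = (76 − 103)/(10 − 4) = −4.5, so p = 121 − 4.5q.
Supply slope = (105 − 87)/(10 − 4) = 3, so p = 75 + 3q.
Competitive equilibrium: 121 − 4.5q = 75 + 3q → q* = 6.1333, p* = 93.4.
With the tax, the buyer price exceeds the seller price by 14.5: (121 − 4.5q) − (75 + 3q) = 14.5 → q' = 4.2.
Δq = 6.1333 − 4.2 = 1.9333; the wedge equals the tax, 14.5.
Welfare loss = ½ × 1.9333 × 14.5 = €14.02.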